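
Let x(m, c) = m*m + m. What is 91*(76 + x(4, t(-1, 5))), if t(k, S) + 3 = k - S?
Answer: 8736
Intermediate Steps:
t(k, S) = -3 + k - S (t(k, S) = -3 + (k - S) = -3 + k - S)
x(m, c) = m + m**2 (x(m, c) = m**2 + m = m + m**2)
91*(76 + x(4, t(-1, 5))) = 91*(76 + 4*(1 + 4)) = 91*(76 + 4*5) = 91*(76 + 20) = 91*96 = 8736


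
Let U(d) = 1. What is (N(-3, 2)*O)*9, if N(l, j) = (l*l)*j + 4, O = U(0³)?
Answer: 198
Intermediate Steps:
O = 1
N(l, j) = 4 + j*l² (N(l, j) = l²*j + 4 = j*l² + 4 = 4 + j*l²)
(N(-3, 2)*O)*9 = ((4 + 2*(-3)²)*1)*9 = ((4 + 2*9)*1)*9 = ((4 + 18)*1)*9 = (22*1)*9 = 22*9 = 198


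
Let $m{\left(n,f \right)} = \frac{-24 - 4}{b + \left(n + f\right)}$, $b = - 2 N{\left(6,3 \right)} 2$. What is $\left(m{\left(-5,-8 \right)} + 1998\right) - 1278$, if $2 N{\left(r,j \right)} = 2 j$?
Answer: $\frac{18028}{25} \approx 721.12$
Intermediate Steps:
$N{\left(r,j \right)} = j$ ($N{\left(r,j \right)} = \frac{2 j}{2} = j$)
$b = -12$ ($b = \left(-2\right) 3 \cdot 2 = \left(-6\right) 2 = -12$)
$m{\left(n,f \right)} = - \frac{28}{-12 + f + n}$ ($m{\left(n,f \right)} = \frac{-24 - 4}{-12 + \left(n + f\right)} = - \frac{28}{-12 + \left(f + n\right)} = - \frac{28}{-12 + f + n}$)
$\left(m{\left(-5,-8 \right)} + 1998\right) - 1278 = \left(- \frac{28}{-12 - 8 - 5} + 1998\right) - 1278 = \left(- \frac{28}{-25} + 1998\right) - 1278 = \left(\left(-28\right) \left(- \frac{1}{25}\right) + 1998\right) - 1278 = \left(\frac{28}{25} + 1998\right) - 1278 = \frac{49978}{25} - 1278 = \frac{18028}{25}$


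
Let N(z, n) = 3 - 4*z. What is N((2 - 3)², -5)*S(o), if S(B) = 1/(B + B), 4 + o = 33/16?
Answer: 8/31 ≈ 0.25806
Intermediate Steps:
o = -31/16 (o = -4 + 33/16 = -31/16 ≈ -1.9375)
S(B) = 1/(2*B)
N((2 - 3)², -5)*S(o) = (3 - 4*(2 - 3)²)*(1/(2*(-31/16))) = (3 - 4*(-1)²)*((½)*(-16/31)) = (3 - 4*1)*(-8/31) = (3 - 4)*(-8/31) = -1*(-8/31) = 8/31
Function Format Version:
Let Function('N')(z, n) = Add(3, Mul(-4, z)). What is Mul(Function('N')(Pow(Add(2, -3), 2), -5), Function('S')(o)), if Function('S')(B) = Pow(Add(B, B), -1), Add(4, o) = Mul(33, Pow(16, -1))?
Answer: Rational(8, 31) ≈ 0.25806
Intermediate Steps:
o = Rational(-31, 16) (o = Add(-4, Mul(33, Pow(16, -1))) = Add(-4, Mul(33, Rational(1, 16))) = Add(-4, Rational(33, 16)) = Rational(-31, 16) ≈ -1.9375)
Function('S')(B) = Mul(Rational(1, 2), Pow(B, -1)) (Function('S')(B) = Pow(Mul(2, B), -1) = Mul(Rational(1, 2), Pow(B, -1)))
Mul(Function('N')(Pow(Add(2, -3), 2), -5), Function('S')(o)) = Mul(Add(3, Mul(-4, Pow(Add(2, -3), 2))), Mul(Rational(1, 2), Pow(Rational(-31, 16), -1))) = Mul(Add(3, Mul(-4, Pow(-1, 2))), Mul(Rational(1, 2), Rational(-16, 31))) = Mul(Add(3, Mul(-4, 1)), Rational(-8, 31)) = Mul(Add(3, -4), Rational(-8, 31)) = Mul(-1, Rational(-8, 31)) = Rational(8, 31)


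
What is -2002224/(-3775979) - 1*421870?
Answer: -1592970258506/3775979 ≈ -4.2187e+5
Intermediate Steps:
-2002224/(-3775979) - 1*421870 = -2002224*(-1/3775979) - 421870 = 2002224/3775979 - 421870 = -1592970258506/3775979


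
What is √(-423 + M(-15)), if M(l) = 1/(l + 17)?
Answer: 13*I*√10/2 ≈ 20.555*I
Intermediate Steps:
M(l) = 1/(17 + l)
√(-423 + M(-15)) = √(-423 + 1/(17 - 15)) = √(-423 + 1/2) = √(-423 + ½) = √(-845/2) = 13*I*√10/2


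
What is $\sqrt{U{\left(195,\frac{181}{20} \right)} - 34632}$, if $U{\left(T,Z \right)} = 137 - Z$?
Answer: $\frac{i \sqrt{3450405}}{10} \approx 185.75 i$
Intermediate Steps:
$\sqrt{U{\left(195,\frac{181}{20} \right)} - 34632} = \sqrt{\left(137 - \frac{181}{20}\right) - 34632} = \sqrt{\frac{2559}{20} - 34632} = \sqrt{- \frac{690081}{20}} = \frac{i \sqrt{3450405}}{10}$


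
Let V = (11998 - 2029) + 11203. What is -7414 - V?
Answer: -28586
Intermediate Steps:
V = 21172 (V = 9969 + 11203 = 21172)
-7414 - V = -7414 - 1*21172 = -7414 - 21172 = -28586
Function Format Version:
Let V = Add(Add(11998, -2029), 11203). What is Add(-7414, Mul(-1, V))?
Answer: -28586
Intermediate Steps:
V = 21172 (V = Add(9969, 11203) = 21172)
Add(-7414, Mul(-1, V)) = Add(-7414, Mul(-1, 21172)) = Add(-7414, -21172) = -28586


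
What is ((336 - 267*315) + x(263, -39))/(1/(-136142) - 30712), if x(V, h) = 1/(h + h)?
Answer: 444774756793/163066531095 ≈ 2.7276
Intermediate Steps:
x(V, h) = 1/(2*h)
((336 - 267*315) + x(263, -39))/(1/(-136142) - 30712) = ((336 - 267*315) + (1/2)/(-39))/(1/(-136142) - 30712) = ((336 - 84105) + (1/2)*(-1/39))/(-1/136142 - 30712) = (-83769 - 1/78)/(-4181193105/136142) = -6533983/78*(-136142/4181193105) = 444774756793/163066531095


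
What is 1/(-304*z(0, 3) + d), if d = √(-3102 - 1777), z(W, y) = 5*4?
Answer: -6080/36971279 - I*√4879/36971279 ≈ -0.00016445 - 1.8893e-6*I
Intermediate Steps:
z(W, y) = 20
d = I*√4879 (d = √(-4879) = I*√4879 ≈ 69.85*I)
1/(-304*z(0, 3) + d) = 1/(-304*20 + I*√4879) = 1/(-6080 + I*√4879)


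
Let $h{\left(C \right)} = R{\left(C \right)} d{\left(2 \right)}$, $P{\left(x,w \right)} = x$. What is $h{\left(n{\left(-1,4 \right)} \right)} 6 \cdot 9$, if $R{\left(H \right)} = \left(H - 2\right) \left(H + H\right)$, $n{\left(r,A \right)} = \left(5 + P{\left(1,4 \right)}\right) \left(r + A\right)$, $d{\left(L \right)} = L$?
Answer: $62208$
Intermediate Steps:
$n{\left(r,A \right)} = 6 A + 6 r$ ($n{\left(r,A \right)} = \left(5 + 1\right) \left(r + A\right) = 6 \left(A + r\right) = 6 A + 6 r$)
$R{\left(H \right)} = 2 H \left(-2 + H\right)$ ($R{\left(H \right)} = \left(-2 + H\right) 2 H = 2 H \left(-2 + H\right)$)
$h{\left(C \right)} = 4 C \left(-2 + C\right)$ ($h{\left(C \right)} = 2 C \left(-2 + C\right) 2 = 4 C \left(-2 + C\right)$)
$h{\left(n{\left(-1,4 \right)} \right)} 6 \cdot 9 = 4 \left(6 \cdot 4 + 6 \left(-1\right)\right) \left(-2 + \left(6 \cdot 4 + 6 \left(-1\right)\right)\right) 6 \cdot 9 = 4 \left(24 - 6\right) \left(-2 + \left(24 - 6\right)\right) 6 \cdot 9 = 4 \cdot 18 \left(-2 + 18\right) 6 \cdot 9 = 4 \cdot 18 \cdot 16 \cdot 6 \cdot 9 = 1152 \cdot 6 \cdot 9 = 6912 \cdot 9 = 62208$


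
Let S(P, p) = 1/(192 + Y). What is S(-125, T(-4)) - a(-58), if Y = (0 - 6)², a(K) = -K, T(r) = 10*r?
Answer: -13223/228 ≈ -57.996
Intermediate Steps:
Y = 36 (Y = (-6)² = 36)
S(P, p) = 1/228 (S(P, p) = 1/(192 + 36) = 1/228)
S(-125, T(-4)) - a(-58) = 1/228 - (-1)*(-58) = 1/228 - 1*58 = 1/228 - 58 = -13223/228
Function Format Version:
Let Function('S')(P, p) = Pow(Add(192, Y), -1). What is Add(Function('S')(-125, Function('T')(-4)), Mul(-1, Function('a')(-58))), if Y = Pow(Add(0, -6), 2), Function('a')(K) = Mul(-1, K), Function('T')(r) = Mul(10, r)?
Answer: Rational(-13223, 228) ≈ -57.996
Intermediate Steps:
Y = 36 (Y = Pow(-6, 2) = 36)
Function('S')(P, p) = Rational(1, 228) (Function('S')(P, p) = Pow(Add(192, 36), -1) = Pow(228, -1) = Rational(1, 228))
Add(Function('S')(-125, Function('T')(-4)), Mul(-1, Function('a')(-58))) = Add(Rational(1, 228), Mul(-1, Mul(-1, -58))) = Add(Rational(1, 228), Mul(-1, 58)) = Add(Rational(1, 228), -58) = Rational(-13223, 228)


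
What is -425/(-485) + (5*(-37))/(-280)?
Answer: 8349/5432 ≈ 1.5370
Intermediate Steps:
-425/(-485) + (5*(-37))/(-280) = -425*(-1/485) - 185*(-1/280) = 85/97 + 37/56 = 8349/5432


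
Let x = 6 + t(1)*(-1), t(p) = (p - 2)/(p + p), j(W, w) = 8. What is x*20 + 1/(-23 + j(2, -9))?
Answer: 1949/15 ≈ 129.93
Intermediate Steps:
t(p) = (-2 + p)/(2*p) (t(p) = (-2 + p)/((2*p)) = (-2 + p)*(1/(2*p)) = (-2 + p)/(2*p))
x = 13/2 (x = 6 + ((1/2)*(-2 + 1)/1)*(-1) = 6 + ((1/2)*1*(-1))*(-1) = 6 - 1/2*(-1) = 6 + 1/2 = 13/2 ≈ 6.5000)
x*20 + 1/(-23 + j(2, -9)) = (13/2)*20 + 1/(-23 + 8) = 130 + 1/(-15) = 130 - 1/15 = 1949/15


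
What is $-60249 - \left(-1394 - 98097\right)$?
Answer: $39242$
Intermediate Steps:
$-60249 - \left(-1394 - 98097\right) = -60249 - -99491 = -60249 + 99491 = 39242$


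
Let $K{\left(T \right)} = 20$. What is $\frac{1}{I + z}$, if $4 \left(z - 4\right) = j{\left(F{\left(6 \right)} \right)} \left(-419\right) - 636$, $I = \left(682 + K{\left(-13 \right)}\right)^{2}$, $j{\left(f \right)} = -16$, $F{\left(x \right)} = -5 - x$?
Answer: $\frac{1}{494325} \approx 2.023 \cdot 10^{-6}$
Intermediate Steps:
$I = 492804$ ($I = \left(682 + 20\right)^{2} = 702^{2} = 492804$)
$z = 1521$ ($z = 4 + \frac{\left(-16\right) \left(-419\right) - 636}{4} = 4 + \frac{6704 - 636}{4} = 4 + \frac{1}{4} \cdot 6068 = 4 + 1517 = 1521$)
$\frac{1}{I + z} = \frac{1}{492804 + 1521} = \frac{1}{494325}$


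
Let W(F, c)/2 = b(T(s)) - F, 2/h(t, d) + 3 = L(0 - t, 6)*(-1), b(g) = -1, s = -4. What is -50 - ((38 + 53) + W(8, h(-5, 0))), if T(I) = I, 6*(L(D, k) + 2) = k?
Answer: -123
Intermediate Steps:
L(D, k) = -2 + k/6
h(t, d) = -1 (h(t, d) = 2/(-3 + (-2 + (⅙)*6)*(-1)) = 2/(-3 + (-2 + 1)*(-1)) = 2/(-3 - 1*(-1)) = 2/(-3 + 1) = 2/(-2) = 2*(-½) = -1)
W(F, c) = -2 - 2*F (W(F, c) = 2*(-1 - F) = -2 - 2*F)
-50 - ((38 + 53) + W(8, h(-5, 0))) = -50 - ((38 + 53) + (-2 - 2*8)) = -50 - (91 + (-2 - 16)) = -50 - (91 - 18) = -50 - 1*73 = -50 - 73 = -123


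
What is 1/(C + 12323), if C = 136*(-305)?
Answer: -1/29157 ≈ -3.4297e-5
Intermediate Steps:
C = -41480
1/(C + 12323) = 1/(-41480 + 12323) = 1/(-29157) = -1/29157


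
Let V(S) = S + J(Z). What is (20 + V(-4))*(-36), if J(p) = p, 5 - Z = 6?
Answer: -540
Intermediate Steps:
Z = -1 (Z = 5 - 1*6 = 5 - 6 = -1)
V(S) = -1 + S (V(S) = S - 1 = -1 + S)
(20 + V(-4))*(-36) = (20 + (-1 - 4))*(-36) = (20 - 5)*(-36) = 15*(-36) = -540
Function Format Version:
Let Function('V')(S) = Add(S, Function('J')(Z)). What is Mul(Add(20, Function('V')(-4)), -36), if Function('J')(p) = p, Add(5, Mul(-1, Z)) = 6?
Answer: -540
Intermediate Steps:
Z = -1 (Z = Add(5, Mul(-1, 6)) = Add(5, -6) = -1)
Function('V')(S) = Add(-1, S) (Function('V')(S) = Add(S, -1) = Add(-1, S))
Mul(Add(20, Function('V')(-4)), -36) = Mul(Add(20, Add(-1, -4)), -36) = Mul(Add(20, -5), -36) = Mul(15, -36) = -540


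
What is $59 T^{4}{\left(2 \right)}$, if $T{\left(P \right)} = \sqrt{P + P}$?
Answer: $944$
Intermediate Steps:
$T{\left(P \right)} = \sqrt{2} \sqrt{P}$ ($T{\left(P \right)} = \sqrt{2 P} = \sqrt{2} \sqrt{P}$)
$59 T^{4}{\left(2 \right)} = 59 \left(\sqrt{2} \sqrt{2}\right)^{4} = 59 \cdot 2^{4} = 59 \cdot 16 = 944$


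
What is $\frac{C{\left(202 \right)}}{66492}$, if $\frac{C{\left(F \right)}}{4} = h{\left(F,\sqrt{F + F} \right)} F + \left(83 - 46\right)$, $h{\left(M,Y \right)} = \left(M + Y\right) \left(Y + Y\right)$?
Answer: $\frac{163253}{16623} + \frac{163216 \sqrt{101}}{16623} \approx 108.5$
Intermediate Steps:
$h{\left(M,Y \right)} = 2 Y \left(M + Y\right)$ ($h{\left(M,Y \right)} = \left(M + Y\right) 2 Y = 2 Y \left(M + Y\right)$)
$C{\left(F \right)} = 148 + 8 \sqrt{2} F^{\frac{3}{2}} \left(F + \sqrt{2} \sqrt{F}\right)$ ($C{\left(F \right)} = 4 \left(2 \sqrt{F + F} \left(F + \sqrt{F + F}\right) F + \left(83 - 46\right)\right) = 4 \left(2 \sqrt{2 F} \left(F + \sqrt{2 F}\right) F + \left(83 - 46\right)\right) = 4 \left(2 \sqrt{2} \sqrt{F} \left(F + \sqrt{2} \sqrt{F}\right) F + 37\right) = 4 \left(2 \sqrt{2} F^{\frac{3}{2}} \left(F + \sqrt{2} \sqrt{F}\right) + 37\right) = 4 \left(37 + 2 \sqrt{2} F^{\frac{3}{2}} \left(F + \sqrt{2} \sqrt{F}\right)\right) = 148 + 8 \sqrt{2} F^{\frac{3}{2}} \left(F + \sqrt{2} \sqrt{F}\right)$)
$\frac{C{\left(202 \right)}}{66492} = \frac{148 + 16 \cdot 202^{2} + 8 \sqrt{2} \cdot 202^{\frac{5}{2}}}{66492} = \left(148 + 16 \cdot 40804 + 8 \sqrt{2} \cdot 40804 \sqrt{202}\right) \frac{1}{66492} = \left(148 + 652864 + 652864 \sqrt{101}\right) \frac{1}{66492} = \left(653012 + 652864 \sqrt{101}\right) \frac{1}{66492} = \frac{163253}{16623} + \frac{163216 \sqrt{101}}{16623}$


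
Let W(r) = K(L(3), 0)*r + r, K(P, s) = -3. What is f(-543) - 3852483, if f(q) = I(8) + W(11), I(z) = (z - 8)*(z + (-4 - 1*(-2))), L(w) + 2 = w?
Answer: -3852505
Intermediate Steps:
L(w) = -2 + w
W(r) = -2*r (W(r) = -3*r + r = -2*r)
I(z) = (-8 + z)*(-2 + z) (I(z) = (-8 + z)*(z + (-4 + 2)) = (-8 + z)*(z - 2) = (-8 + z)*(-2 + z))
f(q) = -22 (f(q) = (16 + 8**2 - 10*8) - 2*11 = (16 + 64 - 80) - 22 = 0 - 22 = -22)
f(-543) - 3852483 = -22 - 3852483 = -3852505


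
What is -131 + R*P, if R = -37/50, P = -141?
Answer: -1333/50 ≈ -26.660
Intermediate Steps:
R = -37/50 (R = -37*1/50 = -37/50 ≈ -0.74000)
-131 + R*P = -131 - 37/50*(-141) = -131 + 5217/50 = -1333/50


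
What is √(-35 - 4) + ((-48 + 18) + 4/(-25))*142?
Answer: -107068/25 + I*√39 ≈ -4282.7 + 6.245*I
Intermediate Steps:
√(-35 - 4) + ((-48 + 18) + 4/(-25))*142 = √(-39) + (-30 + 4*(-1/25))*142 = I*√39 + (-30 - 4/25)*142 = I*√39 - 754/25*142 = I*√39 - 107068/25 = -107068/25 + I*√39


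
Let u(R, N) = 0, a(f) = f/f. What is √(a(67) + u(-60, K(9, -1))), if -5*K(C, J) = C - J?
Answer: 1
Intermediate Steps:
a(f) = 1
K(C, J) = -C/5 + J/5 (K(C, J) = -(C - J)/5 = -C/5 + J/5)
√(a(67) + u(-60, K(9, -1))) = √(1 + 0) = √1 = 1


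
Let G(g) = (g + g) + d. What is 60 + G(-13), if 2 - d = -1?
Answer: 37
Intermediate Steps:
d = 3 (d = 2 - 1*(-1) = 2 + 1 = 3)
G(g) = 3 + 2*g (G(g) = (g + g) + 3 = 2*g + 3 = 3 + 2*g)
60 + G(-13) = 60 + (3 + 2*(-13)) = 60 + (3 - 26) = 60 - 23 = 37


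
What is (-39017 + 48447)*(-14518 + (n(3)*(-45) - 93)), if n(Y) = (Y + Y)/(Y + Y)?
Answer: -138206080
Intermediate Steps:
n(Y) = 1 (n(Y) = (2*Y)/((2*Y)) = (2*Y)*(1/(2*Y)) = 1)
(-39017 + 48447)*(-14518 + (n(3)*(-45) - 93)) = (-39017 + 48447)*(-14518 + (1*(-45) - 93)) = 9430*(-14518 + (-45 - 93)) = 9430*(-14518 - 138) = 9430*(-14656) = -138206080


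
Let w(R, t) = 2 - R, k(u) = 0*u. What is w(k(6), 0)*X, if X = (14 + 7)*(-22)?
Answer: -924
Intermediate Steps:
k(u) = 0
X = -462 (X = 21*(-22) = -462)
w(k(6), 0)*X = (2 - 1*0)*(-462) = (2 + 0)*(-462) = 2*(-462) = -924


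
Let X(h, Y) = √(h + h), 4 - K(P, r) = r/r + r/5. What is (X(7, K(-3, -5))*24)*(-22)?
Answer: -528*√14 ≈ -1975.6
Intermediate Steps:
K(P, r) = 3 - r/5 (K(P, r) = 4 - (r/r + r/5) = 4 - (1 + r*(⅕)) = 4 - (1 + r/5) = 4 + (-1 - r/5) = 3 - r/5)
X(h, Y) = √2*√h (X(h, Y) = √(2*h) = √2*√h)
(X(7, K(-3, -5))*24)*(-22) = ((√2*√7)*24)*(-22) = (√14*24)*(-22) = (24*√14)*(-22) = -528*√14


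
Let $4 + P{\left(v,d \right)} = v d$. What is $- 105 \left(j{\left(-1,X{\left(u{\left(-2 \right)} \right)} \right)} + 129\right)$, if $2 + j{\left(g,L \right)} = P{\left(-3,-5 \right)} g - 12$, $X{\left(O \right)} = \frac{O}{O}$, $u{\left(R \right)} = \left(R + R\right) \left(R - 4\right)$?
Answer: $-10920$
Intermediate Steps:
$u{\left(R \right)} = 2 R \left(-4 + R\right)$
$X{\left(O \right)} = 1$
$P{\left(v,d \right)} = -4 + d v$ ($P{\left(v,d \right)} = -4 + v d = -4 + d v$)
$j{\left(g,L \right)} = -14 + 11 g$ ($j{\left(g,L \right)} = -2 + \left(\left(-4 - -15\right) g - 12\right) = -2 + \left(\left(-4 + 15\right) g - 12\right) = -2 + \left(11 g - 12\right) = -2 + \left(-12 + 11 g\right) = -14 + 11 g$)
$- 105 \left(j{\left(-1,X{\left(u{\left(-2 \right)} \right)} \right)} + 129\right) = - 105 \left(\left(-14 + 11 \left(-1\right)\right) + 129\right) = - 105 \left(\left(-14 - 11\right) + 129\right) = - 105 \left(-25 + 129\right) = \left(-105\right) 104 = -10920$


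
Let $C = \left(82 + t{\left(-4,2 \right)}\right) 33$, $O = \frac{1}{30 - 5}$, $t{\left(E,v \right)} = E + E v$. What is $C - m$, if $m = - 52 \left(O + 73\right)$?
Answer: $\frac{152702}{25} \approx 6108.1$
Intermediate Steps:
$O = \frac{1}{25} \approx 0.04$
$C = 2310$ ($C = \left(82 - 4 \left(1 + 2\right)\right) 33 = \left(82 - 12\right) 33 = 70 \cdot 33 = 2310$)
$m = - \frac{94952}{25}$ ($m = - 52 \left(\frac{1}{25} + 73\right) = \left(-52\right) \frac{1826}{25} = - \frac{94952}{25} \approx -3798.1$)
$C - m = 2310 - - \frac{94952}{25} = 2310 + \frac{94952}{25} = \frac{152702}{25}$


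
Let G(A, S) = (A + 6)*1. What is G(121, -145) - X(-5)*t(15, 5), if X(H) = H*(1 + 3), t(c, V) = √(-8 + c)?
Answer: 127 + 20*√7 ≈ 179.92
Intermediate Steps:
G(A, S) = 6 + A (G(A, S) = (6 + A)*1 = 6 + A)
X(H) = 4*H (X(H) = H*4 = 4*H)
G(121, -145) - X(-5)*t(15, 5) = (6 + 121) - 4*(-5)*√(-8 + 15) = 127 - (-20)*√7 = 127 + 20*√7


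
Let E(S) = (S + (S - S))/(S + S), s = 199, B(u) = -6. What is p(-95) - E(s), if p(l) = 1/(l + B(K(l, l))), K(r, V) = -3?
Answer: -103/202 ≈ -0.50990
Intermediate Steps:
p(l) = 1/(-6 + l) (p(l) = 1/(l - 6) = 1/(-6 + l))
E(S) = ½ (E(S) = (S + 0)/((2*S)) = S*(1/(2*S)) = ½)
p(-95) - E(s) = 1/(-6 - 95) - 1*½ = 1/(-101) - ½ = -1/101 - ½ = -103/202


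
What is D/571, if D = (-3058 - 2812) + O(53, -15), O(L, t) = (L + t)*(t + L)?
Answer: -4426/571 ≈ -7.7513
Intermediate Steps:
O(L, t) = (L + t)² (O(L, t) = (L + t)*(L + t) = (L + t)²)
D = -4426 (D = (-3058 - 2812) + (53 - 15)² = -5870 + 38² = -5870 + 1444 = -4426)
D/571 = -4426/571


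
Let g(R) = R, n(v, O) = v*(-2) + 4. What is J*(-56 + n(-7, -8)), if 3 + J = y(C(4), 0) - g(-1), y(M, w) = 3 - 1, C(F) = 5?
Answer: 0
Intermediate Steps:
n(v, O) = 4 - 2*v (n(v, O) = -2*v + 4 = 4 - 2*v)
y(M, w) = 2
J = 0 (J = -3 + (2 - 1*(-1)) = -3 + (2 + 1) = -3 + 3 = 0)
J*(-56 + n(-7, -8)) = 0*(-56 + (4 - 2*(-7))) = 0*(-56 + (4 + 14)) = 0*(-56 + 18) = 0*(-38) = 0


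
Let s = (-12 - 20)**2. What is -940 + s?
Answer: 84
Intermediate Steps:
s = 1024 (s = (-32)**2 = 1024)
-940 + s = -940 + 1024 = 84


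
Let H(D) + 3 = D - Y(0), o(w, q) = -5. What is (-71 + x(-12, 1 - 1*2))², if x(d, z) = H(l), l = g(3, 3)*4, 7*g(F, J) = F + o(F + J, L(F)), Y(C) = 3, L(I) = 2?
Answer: 299209/49 ≈ 6106.3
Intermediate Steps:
g(F, J) = -5/7 + F/7 (g(F, J) = (F - 5)/7 = (-5 + F)/7 = -5/7 + F/7)
l = -8/7 (l = (-5/7 + (⅐)*3)*4 = (-5/7 + 3/7)*4 = -2/7*4 = -8/7 ≈ -1.1429)
H(D) = -6 + D (H(D) = -3 + (D - 1*3) = -3 + (D - 3) = -3 + (-3 + D) = -6 + D)
x(d, z) = -50/7 (x(d, z) = -6 - 8/7 = -50/7)
(-71 + x(-12, 1 - 1*2))² = (-71 - 50/7)² = (-547/7)² = 299209/49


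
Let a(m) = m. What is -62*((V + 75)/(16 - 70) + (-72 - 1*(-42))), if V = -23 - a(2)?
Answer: 51770/27 ≈ 1917.4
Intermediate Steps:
V = -25 (V = -23 - 1*2 = -23 - 2 = -25)
-62*((V + 75)/(16 - 70) + (-72 - 1*(-42))) = -62*((-25 + 75)/(16 - 70) + (-72 - 1*(-42))) = -62*(50/(-54) + (-72 + 42)) = -62*(50*(-1/54) - 30) = -62*(-25/27 - 30) = -62*(-835/27) = 51770/27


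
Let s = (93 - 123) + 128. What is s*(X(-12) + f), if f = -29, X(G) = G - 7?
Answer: -4704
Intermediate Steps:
X(G) = -7 + G
s = 98 (s = -30 + 128 = 98)
s*(X(-12) + f) = 98*((-7 - 12) - 29) = 98*(-19 - 29) = 98*(-48) = -4704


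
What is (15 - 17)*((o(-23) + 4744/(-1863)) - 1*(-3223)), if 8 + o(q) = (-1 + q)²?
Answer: -14115778/1863 ≈ -7576.9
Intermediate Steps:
o(q) = -8 + (-1 + q)²
(15 - 17)*((o(-23) + 4744/(-1863)) - 1*(-3223)) = (15 - 17)*(((-8 + (-1 - 23)²) + 4744/(-1863)) - 1*(-3223)) = -2*(((-8 + (-24)²) + 4744*(-1/1863)) + 3223) = -2*(((-8 + 576) - 4744/1863) + 3223) = -2*((568 - 4744/1863) + 3223) = -2*(1053440/1863 + 3223) = -2*7057889/1863 = -14115778/1863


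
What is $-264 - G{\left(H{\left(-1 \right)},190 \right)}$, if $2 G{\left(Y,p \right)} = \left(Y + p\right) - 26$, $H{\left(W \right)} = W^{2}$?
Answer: $- \frac{693}{2} \approx -346.5$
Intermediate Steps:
$G{\left(Y,p \right)} = -13 + \frac{Y}{2} + \frac{p}{2}$ ($G{\left(Y,p \right)} = \frac{\left(Y + p\right) - 26}{2} = \frac{-26 + Y + p}{2} = -13 + \frac{Y}{2} + \frac{p}{2}$)
$-264 - G{\left(H{\left(-1 \right)},190 \right)} = -264 - \left(-13 + \frac{\left(-1\right)^{2}}{2} + \frac{1}{2} \cdot 190\right) = -264 - \left(-13 + \frac{1}{2} \cdot 1 + 95\right) = -264 - \left(-13 + \frac{1}{2} + 95\right) = -264 - \frac{165}{2} = - \frac{693}{2}$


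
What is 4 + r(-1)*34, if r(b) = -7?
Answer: -234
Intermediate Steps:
4 + r(-1)*34 = 4 - 7*34 = 4 - 238 = -234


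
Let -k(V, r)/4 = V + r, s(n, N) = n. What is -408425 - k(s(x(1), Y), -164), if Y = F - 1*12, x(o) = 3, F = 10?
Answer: -409069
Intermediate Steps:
Y = -2 (Y = 10 - 1*12 = 10 - 12 = -2)
k(V, r) = -4*V - 4*r (k(V, r) = -4*(V + r) = -4*V - 4*r)
-408425 - k(s(x(1), Y), -164) = -408425 - (-4*3 - 4*(-164)) = -408425 - (-12 + 656) = -408425 - 1*644 = -408425 - 644 = -409069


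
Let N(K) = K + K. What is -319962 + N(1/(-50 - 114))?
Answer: -26236885/82 ≈ -3.1996e+5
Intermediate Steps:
N(K) = 2*K
-319962 + N(1/(-50 - 114)) = -319962 + 2/(-50 - 114) = -319962 + 2/(-164) = -319962 + 2*(-1/164) = -319962 - 1/82 = -26236885/82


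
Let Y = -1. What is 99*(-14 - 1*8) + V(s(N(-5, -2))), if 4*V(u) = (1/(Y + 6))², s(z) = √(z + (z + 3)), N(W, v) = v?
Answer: -217799/100 ≈ -2178.0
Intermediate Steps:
s(z) = √(3 + 2*z) (s(z) = √(z + (3 + z)) = √(3 + 2*z))
V(u) = 1/100 (V(u) = (1/(-1 + 6))²/4 = (1/5)²/4 = (⅕)²/4 = (¼)*(1/25) = 1/100)
99*(-14 - 1*8) + V(s(N(-5, -2))) = 99*(-14 - 1*8) + 1/100 = 99*(-14 - 8) + 1/100 = 99*(-22) + 1/100 = -2178 + 1/100 = -217799/100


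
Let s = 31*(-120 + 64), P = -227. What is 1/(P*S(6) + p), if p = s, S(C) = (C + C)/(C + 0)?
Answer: -1/2190 ≈ -0.00045662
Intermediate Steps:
S(C) = 2 (S(C) = (2*C)/C = 2)
s = -1736 (s = 31*(-56) = -1736)
p = -1736
1/(P*S(6) + p) = 1/(-227*2 - 1736) = 1/(-454 - 1736) = 1/(-2190) = -1/2190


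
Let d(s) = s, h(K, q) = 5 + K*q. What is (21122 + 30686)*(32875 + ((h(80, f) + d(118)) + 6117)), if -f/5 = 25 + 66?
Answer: 140658720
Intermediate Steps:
f = -455 (f = -5*(25 + 66) = -5*91 = -455)
(21122 + 30686)*(32875 + ((h(80, f) + d(118)) + 6117)) = (21122 + 30686)*(32875 + (((5 + 80*(-455)) + 118) + 6117)) = 51808*(32875 + (((5 - 36400) + 118) + 6117)) = 51808*(32875 + ((-36395 + 118) + 6117)) = 51808*(32875 + (-36277 + 6117)) = 51808*(32875 - 30160) = 51808*2715 = 140658720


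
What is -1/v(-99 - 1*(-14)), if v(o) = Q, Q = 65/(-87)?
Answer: 87/65 ≈ 1.3385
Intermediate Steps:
Q = -65/87 (Q = 65*(-1/87) = -65/87 ≈ -0.74713)
v(o) = -65/87
-1/v(-99 - 1*(-14)) = -1/(-65/87) = -1*(-87/65) = 87/65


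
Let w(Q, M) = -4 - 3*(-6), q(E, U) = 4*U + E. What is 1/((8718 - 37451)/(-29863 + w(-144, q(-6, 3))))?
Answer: 29849/28733 ≈ 1.0388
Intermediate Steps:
q(E, U) = E + 4*U
w(Q, M) = 14 (w(Q, M) = -4 + 18 = 14)
1/((8718 - 37451)/(-29863 + w(-144, q(-6, 3)))) = 1/((8718 - 37451)/(-29863 + 14)) = 1/(-28733/(-29849)) = 1/(-28733*(-1/29849)) = 1/(28733/29849) = 29849/28733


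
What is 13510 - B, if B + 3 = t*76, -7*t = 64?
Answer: 99455/7 ≈ 14208.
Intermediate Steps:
t = -64/7 (t = -⅐*64 = -64/7 ≈ -9.1429)
B = -4885/7 (B = -3 - 64/7*76 = -3 - 4864/7 = -4885/7 ≈ -697.86)
13510 - B = 13510 - 1*(-4885/7) = 13510 + 4885/7 = 99455/7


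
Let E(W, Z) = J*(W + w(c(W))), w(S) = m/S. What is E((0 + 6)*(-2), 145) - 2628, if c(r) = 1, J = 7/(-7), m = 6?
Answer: -2622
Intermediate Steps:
J = -1 (J = 7*(-1/7) = -1)
w(S) = 6/S
E(W, Z) = -6 - W (E(W, Z) = -(W + 6/1) = -(W + 6*1) = -(W + 6) = -(6 + W) = -6 - W)
E((0 + 6)*(-2), 145) - 2628 = (-6 - (0 + 6)*(-2)) - 2628 = (-6 - 6*(-2)) - 2628 = (-6 - 1*(-12)) - 2628 = (-6 + 12) - 2628 = 6 - 2628 = -2622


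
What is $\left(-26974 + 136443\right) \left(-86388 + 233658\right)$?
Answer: $16121499630$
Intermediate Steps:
$\left(-26974 + 136443\right) \left(-86388 + 233658\right) = 109469 \cdot 147270 = 16121499630$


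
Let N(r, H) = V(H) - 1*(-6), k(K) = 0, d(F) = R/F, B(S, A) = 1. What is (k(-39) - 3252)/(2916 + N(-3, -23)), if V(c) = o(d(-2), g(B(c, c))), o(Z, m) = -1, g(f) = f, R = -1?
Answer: -3252/2921 ≈ -1.1133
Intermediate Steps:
d(F) = -1/F
V(c) = -1
N(r, H) = 5 (N(r, H) = -1 - 1*(-6) = -1 + 6 = 5)
(k(-39) - 3252)/(2916 + N(-3, -23)) = (0 - 3252)/(2916 + 5) = -3252/2921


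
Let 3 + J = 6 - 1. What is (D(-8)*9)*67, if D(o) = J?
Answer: 1206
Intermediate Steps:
J = 2 (J = -3 + (6 - 1) = -3 + 5 = 2)
D(o) = 2
(D(-8)*9)*67 = (2*9)*67 = 18*67 = 1206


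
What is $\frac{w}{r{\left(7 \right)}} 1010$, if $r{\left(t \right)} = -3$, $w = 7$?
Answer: $- \frac{7070}{3} \approx -2356.7$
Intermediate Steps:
$\frac{w}{r{\left(7 \right)}} 1010 = \frac{7}{-3} \cdot 1010 = 7 \left(- \frac{1}{3}\right) 1010 = \left(- \frac{7}{3}\right) 1010 = - \frac{7070}{3}$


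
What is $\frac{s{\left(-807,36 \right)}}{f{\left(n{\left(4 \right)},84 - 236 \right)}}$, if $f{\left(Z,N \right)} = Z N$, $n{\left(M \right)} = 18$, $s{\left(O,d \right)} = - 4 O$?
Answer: $- \frac{269}{228} \approx -1.1798$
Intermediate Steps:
$f{\left(Z,N \right)} = N Z$
$\frac{s{\left(-807,36 \right)}}{f{\left(n{\left(4 \right)},84 - 236 \right)}} = \frac{\left(-4\right) \left(-807\right)}{\left(84 - 236\right) 18} = \frac{3228}{\left(84 - 236\right) 18} = \frac{3228}{\left(-152\right) 18} = \frac{3228}{-2736} = 3228 \left(- \frac{1}{2736}\right) = - \frac{269}{228}$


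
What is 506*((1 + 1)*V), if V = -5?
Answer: -5060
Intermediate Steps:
506*((1 + 1)*V) = 506*((1 + 1)*(-5)) = 506*(2*(-5)) = 506*(-10) = -5060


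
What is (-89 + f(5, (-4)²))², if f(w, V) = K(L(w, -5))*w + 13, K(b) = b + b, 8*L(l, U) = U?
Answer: 108241/16 ≈ 6765.1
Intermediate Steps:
L(l, U) = U/8
K(b) = 2*b
f(w, V) = 13 - 5*w/4 (f(w, V) = (2*((⅛)*(-5)))*w + 13 = (2*(-5/8))*w + 13 = -5*w/4 + 13 = 13 - 5*w/4)
(-89 + f(5, (-4)²))² = (-89 + (13 - 5/4*5))² = (-89 + (13 - 25/4))² = (-89 + 27/4)² = (-329/4)² = 108241/16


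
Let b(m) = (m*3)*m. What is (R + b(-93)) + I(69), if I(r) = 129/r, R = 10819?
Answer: 845661/23 ≈ 36768.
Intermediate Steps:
b(m) = 3*m**2 (b(m) = (3*m)*m = 3*m**2)
(R + b(-93)) + I(69) = (10819 + 3*(-93)**2) + 129/69 = (10819 + 3*8649) + 129*(1/69) = (10819 + 25947) + 43/23 = 36766 + 43/23 = 845661/23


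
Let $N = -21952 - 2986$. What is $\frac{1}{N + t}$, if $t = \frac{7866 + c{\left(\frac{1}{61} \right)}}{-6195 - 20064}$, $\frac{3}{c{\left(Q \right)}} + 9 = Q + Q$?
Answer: $- \frac{4787891}{119401859931} \approx -4.0099 \cdot 10^{-5}$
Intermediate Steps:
$c{\left(Q \right)} = \frac{3}{-9 + 2 Q}$ ($c{\left(Q \right)} = \frac{3}{-9 + \left(Q + Q\right)} = \frac{3}{-9 + 2 Q}$)
$N = -24938$ ($N = -21952 - 2986 = -24938$)
$t = - \frac{1434173}{4787891}$ ($t = \frac{7866 + \frac{3}{-9 + \frac{2}{61}}}{-6195 - 20064} = \frac{7866 + \frac{3}{-9 + 2 \cdot \frac{1}{61}}}{-26259} = \left(7866 + \frac{3}{-9 + \frac{2}{61}}\right) \left(- \frac{1}{26259}\right) = \left(7866 + \frac{3}{- \frac{547}{61}}\right) \left(- \frac{1}{26259}\right) = \left(7866 + 3 \left(- \frac{61}{547}\right)\right) \left(- \frac{1}{26259}\right) = \left(7866 - \frac{183}{547}\right) \left(- \frac{1}{26259}\right) = \frac{4302519}{547} \left(- \frac{1}{26259}\right) = - \frac{1434173}{4787891} \approx -0.29954$)
$\frac{1}{N + t} = \frac{1}{-24938 - \frac{1434173}{4787891}} = \frac{1}{- \frac{119401859931}{4787891}} = - \frac{4787891}{119401859931}$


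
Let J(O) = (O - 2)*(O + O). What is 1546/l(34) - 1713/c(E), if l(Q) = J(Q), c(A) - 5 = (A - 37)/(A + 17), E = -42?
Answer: -227627/1088 ≈ -209.22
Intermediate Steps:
c(A) = 5 + (-37 + A)/(17 + A) (c(A) = 5 + (A - 37)/(A + 17) = 5 + (-37 + A)/(17 + A))
J(O) = 2*O*(-2 + O) (J(O) = (-2 + O)*(2*O) = 2*O*(-2 + O))
l(Q) = 2*Q*(-2 + Q)
1546/l(34) - 1713/c(E) = 1546/((2*34*(-2 + 34))) - 1713*(17 - 42)/(6*(8 - 42)) = 1546/((2*34*32)) - 1713/(6*(-34)/(-25)) = 1546/2176 - 1713/(6*(-1/25)*(-34)) = 1546*(1/2176) - 1713/204/25 = 773/1088 - 1713*25/204 = 773/1088 - 14275/68 = -227627/1088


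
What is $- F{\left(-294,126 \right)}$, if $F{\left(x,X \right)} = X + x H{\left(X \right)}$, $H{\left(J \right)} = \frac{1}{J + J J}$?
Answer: $- \frac{47999}{381} \approx -125.98$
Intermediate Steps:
$H{\left(J \right)} = \frac{1}{J + J^{2}}$
$F{\left(x,X \right)} = X + \frac{x}{X \left(1 + X\right)}$ ($F{\left(x,X \right)} = X + x \frac{1}{X \left(1 + X\right)} = X + \frac{x}{X \left(1 + X\right)}$)
$- F{\left(-294,126 \right)} = - \frac{-294 + 126^{2} \left(1 + 126\right)}{126 \left(1 + 126\right)} = - \frac{-294 + 15876 \cdot 127}{126 \cdot 127} = - \frac{-294 + 2016252}{126 \cdot 127} = - \frac{2015958}{126 \cdot 127} = \left(-1\right) \frac{47999}{381} = - \frac{47999}{381}$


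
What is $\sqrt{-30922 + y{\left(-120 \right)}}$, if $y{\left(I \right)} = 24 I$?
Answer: $i \sqrt{33802} \approx 183.85 i$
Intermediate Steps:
$\sqrt{-30922 + y{\left(-120 \right)}} = \sqrt{-30922 + 24 \left(-120\right)} = \sqrt{-30922 - 2880} = \sqrt{-33802} = i \sqrt{33802}$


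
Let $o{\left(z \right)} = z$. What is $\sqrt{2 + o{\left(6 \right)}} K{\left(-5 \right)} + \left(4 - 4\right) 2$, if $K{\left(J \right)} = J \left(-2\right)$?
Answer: $20 \sqrt{2} \approx 28.284$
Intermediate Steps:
$K{\left(J \right)} = - 2 J$
$\sqrt{2 + o{\left(6 \right)}} K{\left(-5 \right)} + \left(4 - 4\right) 2 = \sqrt{2 + 6} \left(\left(-2\right) \left(-5\right)\right) + \left(4 - 4\right) 2 = \sqrt{8} \cdot 10 + 0 \cdot 2 = 2 \sqrt{2} \cdot 10 + 0 = 20 \sqrt{2} + 0 = 20 \sqrt{2}$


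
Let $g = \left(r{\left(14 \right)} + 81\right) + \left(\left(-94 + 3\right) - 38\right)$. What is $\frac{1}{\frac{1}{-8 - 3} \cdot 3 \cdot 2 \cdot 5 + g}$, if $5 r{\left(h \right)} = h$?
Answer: $- \frac{55}{2636} \approx -0.020865$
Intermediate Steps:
$r{\left(h \right)} = \frac{h}{5}$
$g = - \frac{226}{5}$ ($g = \left(\frac{1}{5} \cdot 14 + 81\right) + \left(\left(-94 + 3\right) - 38\right) = \left(\frac{14}{5} + 81\right) - 129 = \frac{419}{5} - 129 = - \frac{226}{5} \approx -45.2$)
$\frac{1}{\frac{1}{-8 - 3} \cdot 3 \cdot 2 \cdot 5 + g} = \frac{1}{\frac{1}{-8 - 3} \cdot 3 \cdot 2 \cdot 5 - \frac{226}{5}} = \frac{1}{\frac{1}{-11} \cdot 3 \cdot 10 - \frac{226}{5}} = \frac{1}{\left(- \frac{1}{11}\right) 3 \cdot 10 - \frac{226}{5}} = \frac{1}{\left(- \frac{3}{11}\right) 10 - \frac{226}{5}} = \frac{1}{- \frac{30}{11} - \frac{226}{5}} = \frac{1}{- \frac{2636}{55}} = - \frac{55}{2636}$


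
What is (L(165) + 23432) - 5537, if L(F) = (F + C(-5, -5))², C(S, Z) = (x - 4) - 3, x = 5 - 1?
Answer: 44139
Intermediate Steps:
x = 4
C(S, Z) = -3 (C(S, Z) = (4 - 4) - 3 = 0 - 3 = -3)
L(F) = (-3 + F)² (L(F) = (F - 3)² = (-3 + F)²)
(L(165) + 23432) - 5537 = ((-3 + 165)² + 23432) - 5537 = (162² + 23432) - 5537 = (26244 + 23432) - 5537 = 49676 - 5537 = 44139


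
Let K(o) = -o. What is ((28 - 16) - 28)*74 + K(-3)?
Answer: -1181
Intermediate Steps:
((28 - 16) - 28)*74 + K(-3) = ((28 - 16) - 28)*74 - 1*(-3) = (12 - 28)*74 + 3 = -16*74 + 3 = -1184 + 3 = -1181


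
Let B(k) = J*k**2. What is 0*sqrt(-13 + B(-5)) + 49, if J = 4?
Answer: 49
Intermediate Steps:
B(k) = 4*k**2
0*sqrt(-13 + B(-5)) + 49 = 0*sqrt(-13 + 4*(-5)**2) + 49 = 0*sqrt(-13 + 4*25) + 49 = 0*sqrt(-13 + 100) + 49 = 0*sqrt(87) + 49 = 0 + 49 = 49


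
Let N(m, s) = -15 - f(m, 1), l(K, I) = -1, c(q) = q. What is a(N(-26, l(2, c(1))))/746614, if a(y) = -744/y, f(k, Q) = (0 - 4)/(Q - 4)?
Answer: 1116/18292043 ≈ 6.1010e-5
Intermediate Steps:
f(k, Q) = -4/(-4 + Q)
N(m, s) = -49/3 (N(m, s) = -15 - (-4)/(-4 + 1) = -15 - (-4)/(-3) = -15 - (-4)*(-1)/3 = -15 - 1*4/3 = -15 - 4/3 = -49/3)
a(N(-26, l(2, c(1))))/746614 = -744/(-49/3)/746614 = -744*(-3/49)*(1/746614) = (2232/49)*(1/746614) = 1116/18292043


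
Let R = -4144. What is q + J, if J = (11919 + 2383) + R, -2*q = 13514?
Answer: 3401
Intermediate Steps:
q = -6757 (q = -½*13514 = -6757)
J = 10158 (J = (11919 + 2383) - 4144 = 14302 - 4144 = 10158)
q + J = -6757 + 10158 = 3401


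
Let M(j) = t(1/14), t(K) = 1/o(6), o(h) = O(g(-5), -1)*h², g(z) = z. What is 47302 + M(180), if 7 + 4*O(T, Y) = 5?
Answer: 851435/18 ≈ 47302.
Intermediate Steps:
O(T, Y) = -½ (O(T, Y) = -7/4 + (¼)*5 = -7/4 + 5/4 = -½)
o(h) = -h²/2
t(K) = -1/18 (t(K) = 1/(-½*6²) = 1/(-½*36) = 1/(-18) = -1/18)
M(j) = -1/18
47302 + M(180) = 47302 - 1/18 = 851435/18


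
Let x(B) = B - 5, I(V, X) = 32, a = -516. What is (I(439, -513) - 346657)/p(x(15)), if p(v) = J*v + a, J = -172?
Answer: 346625/2236 ≈ 155.02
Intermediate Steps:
x(B) = -5 + B
p(v) = -516 - 172*v (p(v) = -172*v - 516 = -516 - 172*v)
(I(439, -513) - 346657)/p(x(15)) = (32 - 346657)/(-516 - 172*(-5 + 15)) = -346625/(-516 - 172*10) = -346625/(-516 - 1720) = -346625/(-2236) = -346625*(-1/2236) = 346625/2236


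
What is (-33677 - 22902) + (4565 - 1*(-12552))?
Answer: -39462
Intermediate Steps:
(-33677 - 22902) + (4565 - 1*(-12552)) = -56579 + (4565 + 12552) = -56579 + 17117 = -39462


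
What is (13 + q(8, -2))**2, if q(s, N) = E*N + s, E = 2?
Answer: 289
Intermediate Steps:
q(s, N) = s + 2*N (q(s, N) = 2*N + s = s + 2*N)
(13 + q(8, -2))**2 = (13 + (8 + 2*(-2)))**2 = (13 + (8 - 4))**2 = (13 + 4)**2 = 17**2 = 289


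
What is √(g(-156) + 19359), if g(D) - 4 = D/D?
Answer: 2*√4841 ≈ 139.15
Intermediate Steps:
g(D) = 5 (g(D) = 4 + D/D = 4 + 1 = 5)
√(g(-156) + 19359) = √(5 + 19359) = √19364 = 2*√4841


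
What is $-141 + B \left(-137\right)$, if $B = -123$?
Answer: $16710$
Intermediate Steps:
$-141 + B \left(-137\right) = -141 - -16851 = -141 + 16851 = 16710$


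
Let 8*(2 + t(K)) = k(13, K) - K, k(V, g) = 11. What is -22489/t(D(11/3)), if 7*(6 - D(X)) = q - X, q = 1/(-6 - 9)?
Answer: 2698680/173 ≈ 15599.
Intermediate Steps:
q = -1/15 (q = 1/(-15) = -1/15 ≈ -0.066667)
D(X) = 631/105 + X/7 (D(X) = 6 - (-1/15 - X)/7 = 6 + (1/105 + X/7) = 631/105 + X/7)
t(K) = -5/8 - K/8 (t(K) = -2 + (11 - K)/8 = -2 + (11/8 - K/8) = -5/8 - K/8)
-22489/t(D(11/3)) = -22489/(-5/8 - (631/105 + (11/3)/7)/8) = -22489/(-5/8 - (631/105 + (11*(⅓))/7)/8) = -22489/(-5/8 - (631/105 + (⅐)*(11/3))/8) = -22489/(-5/8 - (631/105 + 11/21)/8) = -22489/(-5/8 - ⅛*98/15) = -22489/(-5/8 - 49/60) = -22489/(-173/120) = -22489*(-120/173) = 2698680/173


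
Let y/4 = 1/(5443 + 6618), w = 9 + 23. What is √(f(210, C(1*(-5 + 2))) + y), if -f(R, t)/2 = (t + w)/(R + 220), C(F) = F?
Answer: I*√904761161535/2593115 ≈ 0.36681*I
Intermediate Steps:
w = 32
y = 4/12061 (y = 4/(5443 + 6618) = 4/12061 ≈ 0.00033165)
f(R, t) = -2*(32 + t)/(220 + R) (f(R, t) = -2*(t + 32)/(R + 220) = -2*(32 + t)/(220 + R))
√(f(210, C(1*(-5 + 2))) + y) = √(2*(-32 - (-5 + 2))/(220 + 210) + 4/12061) = √(2*(-32 - (-3))/430 + 4/12061) = √(2*(1/430)*(-32 - 1*(-3)) + 4/12061) = √(2*(1/430)*(-32 + 3) + 4/12061) = √(2*(1/430)*(-29) + 4/12061) = √(-29/215 + 4/12061) = √(-348909/2593115) = I*√904761161535/2593115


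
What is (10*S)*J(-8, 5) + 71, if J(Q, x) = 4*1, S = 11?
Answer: 511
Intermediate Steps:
J(Q, x) = 4
(10*S)*J(-8, 5) + 71 = (10*11)*4 + 71 = 110*4 + 71 = 440 + 71 = 511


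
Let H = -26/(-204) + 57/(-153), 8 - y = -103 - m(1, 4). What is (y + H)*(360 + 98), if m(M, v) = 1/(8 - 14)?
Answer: 861040/17 ≈ 50649.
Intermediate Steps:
m(M, v) = -⅙ (m(M, v) = 1/(-6) = -⅙)
y = 665/6 (y = 8 - (-103 - 1*(-⅙)) = 8 - (-103 + ⅙) = 8 - 1*(-617/6) = 8 + 617/6 = 665/6 ≈ 110.83)
H = -25/102 (H = -26*(-1/204) + 57*(-1/153) = 13/102 - 19/51 = -25/102 ≈ -0.24510)
(y + H)*(360 + 98) = (665/6 - 25/102)*(360 + 98) = (1880/17)*458 = 861040/17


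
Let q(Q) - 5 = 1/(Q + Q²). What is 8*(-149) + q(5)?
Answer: -35609/30 ≈ -1187.0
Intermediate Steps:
q(Q) = 5 + 1/(Q + Q²)
8*(-149) + q(5) = 8*(-149) + (1 + 5*5 + 5*5²)/(5*(1 + 5)) = -1192 + (⅕)*(1 + 25 + 5*25)/6 = -1192 + (⅕)*(⅙)*(1 + 25 + 125) = -1192 + (⅕)*(⅙)*151 = -1192 + 151/30 = -35609/30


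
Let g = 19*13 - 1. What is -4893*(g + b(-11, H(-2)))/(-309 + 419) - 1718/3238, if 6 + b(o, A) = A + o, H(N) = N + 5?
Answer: -918972217/89045 ≈ -10320.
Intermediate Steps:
H(N) = 5 + N
b(o, A) = -6 + A + o (b(o, A) = -6 + (A + o) = -6 + A + o)
g = 246 (g = 247 - 1 = 246)
-4893*(g + b(-11, H(-2)))/(-309 + 419) - 1718/3238 = -4893*(246 + (-6 + (5 - 2) - 11))/(-309 + 419) - 1718/3238 = -4893/(110/(246 + (-6 + 3 - 11))) - 1718*1/3238 = -4893/(110/(246 - 14)) - 859/1619 = -4893/(110/232) - 859/1619 = -4893/(110*(1/232)) - 859/1619 = -4893/55/116 - 859/1619 = -4893*116/55 - 859/1619 = -567588/55 - 859/1619 = -918972217/89045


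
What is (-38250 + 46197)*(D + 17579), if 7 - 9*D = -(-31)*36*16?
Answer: 123939646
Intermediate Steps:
D = -17849/9 (D = 7/9 - (-(-31)*36)*16/9 = 7/9 - (-31*(-36))*16/9 = 7/9 - 124*16 = 7/9 - 1/9*17856 = 7/9 - 1984 = -17849/9 ≈ -1983.2)
(-38250 + 46197)*(D + 17579) = (-38250 + 46197)*(-17849/9 + 17579) = 7947*(140362/9) = 123939646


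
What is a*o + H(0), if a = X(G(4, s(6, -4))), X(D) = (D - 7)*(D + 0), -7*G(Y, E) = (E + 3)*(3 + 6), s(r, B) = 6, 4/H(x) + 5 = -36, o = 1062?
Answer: 458497064/2009 ≈ 2.2822e+5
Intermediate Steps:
H(x) = -4/41 (H(x) = 4/(-5 - 36) = 4/(-41) = 4*(-1/41) = -4/41)
G(Y, E) = -27/7 - 9*E/7 (G(Y, E) = -(E + 3)*(3 + 6)/7 = -(3 + E)*9/7 = -(27 + 9*E)/7 = -27/7 - 9*E/7)
X(D) = D*(-7 + D) (X(D) = (-7 + D)*D = D*(-7 + D))
a = 10530/49 (a = (-27/7 - 9/7*6)*(-7 + (-27/7 - 9/7*6)) = (-27/7 - 54/7)*(-7 + (-27/7 - 54/7)) = -81*(-7 - 81/7)/7 = -81/7*(-130/7) = 10530/49 ≈ 214.90)
a*o + H(0) = (10530/49)*1062 - 4/41 = 11182860/49 - 4/41 = 458497064/2009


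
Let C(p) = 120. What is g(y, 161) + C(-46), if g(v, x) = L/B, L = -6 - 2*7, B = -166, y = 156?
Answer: 9970/83 ≈ 120.12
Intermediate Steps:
L = -20 (L = -6 - 14 = -20)
g(v, x) = 10/83 (g(v, x) = -20/(-166) = -20*(-1/166) = 10/83)
g(y, 161) + C(-46) = 10/83 + 120 = 9970/83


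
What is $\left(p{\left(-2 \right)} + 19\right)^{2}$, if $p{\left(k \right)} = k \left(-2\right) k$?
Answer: $121$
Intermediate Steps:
$p{\left(k \right)} = - 2 k^{2}$ ($p{\left(k \right)} = - 2 k k = - 2 k^{2}$)
$\left(p{\left(-2 \right)} + 19\right)^{2} = \left(- 2 \left(-2\right)^{2} + 19\right)^{2} = \left(\left(-2\right) 4 + 19\right)^{2} = \left(-8 + 19\right)^{2} = 11^{2} = 121$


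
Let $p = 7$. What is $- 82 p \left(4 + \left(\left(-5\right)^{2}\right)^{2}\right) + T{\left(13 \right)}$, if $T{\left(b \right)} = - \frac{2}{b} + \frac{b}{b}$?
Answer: $- \frac{4693587}{13} \approx -3.6105 \cdot 10^{5}$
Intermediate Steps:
$T{\left(b \right)} = 1 - \frac{2}{b}$ ($T{\left(b \right)} = - \frac{2}{b} + 1 = 1 - \frac{2}{b}$)
$- 82 p \left(4 + \left(\left(-5\right)^{2}\right)^{2}\right) + T{\left(13 \right)} = - 82 \cdot 7 \left(4 + \left(\left(-5\right)^{2}\right)^{2}\right) + \frac{-2 + 13}{13} = - 82 \cdot 7 \left(4 + 25^{2}\right) + \frac{1}{13} \cdot 11 = - 82 \cdot 7 \left(4 + 625\right) + \frac{11}{13} = - 82 \cdot 7 \cdot 629 + \frac{11}{13} = \left(-82\right) 4403 + \frac{11}{13} = -361046 + \frac{11}{13} = - \frac{4693587}{13}$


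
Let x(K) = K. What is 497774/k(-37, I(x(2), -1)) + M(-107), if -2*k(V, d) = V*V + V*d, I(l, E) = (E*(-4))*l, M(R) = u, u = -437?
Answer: -1464449/1073 ≈ -1364.8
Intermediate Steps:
M(R) = -437
I(l, E) = -4*E*l (I(l, E) = (-4*E)*l = -4*E*l)
k(V, d) = -V²/2 - V*d/2 (k(V, d) = -(V*V + V*d)/2 = -(V² + V*d)/2 = -V²/2 - V*d/2)
497774/k(-37, I(x(2), -1)) + M(-107) = 497774/((-½*(-37)*(-37 - 4*(-1)*2))) - 437 = 497774/((-½*(-37)*(-37 + 8))) - 437 = 497774/((-½*(-37)*(-29))) - 437 = 497774/(-1073/2) - 437 = 497774*(-2/1073) - 437 = -995548/1073 - 437 = -1464449/1073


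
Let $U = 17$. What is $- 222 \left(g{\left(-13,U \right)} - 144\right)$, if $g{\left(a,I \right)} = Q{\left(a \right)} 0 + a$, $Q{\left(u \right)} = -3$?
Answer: $34854$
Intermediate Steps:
$g{\left(a,I \right)} = a$ ($g{\left(a,I \right)} = \left(-3\right) 0 + a = 0 + a = a$)
$- 222 \left(g{\left(-13,U \right)} - 144\right) = - 222 \left(-13 - 144\right) = \left(-222\right) \left(-157\right) = 34854$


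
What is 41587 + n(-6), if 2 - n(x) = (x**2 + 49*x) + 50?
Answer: 41797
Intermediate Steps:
n(x) = -48 - x**2 - 49*x (n(x) = 2 - ((x**2 + 49*x) + 50) = 2 - (50 + x**2 + 49*x) = 2 + (-50 - x**2 - 49*x) = -48 - x**2 - 49*x)
41587 + n(-6) = 41587 + (-48 - 1*(-6)**2 - 49*(-6)) = 41587 + (-48 - 1*36 + 294) = 41587 + (-48 - 36 + 294) = 41587 + 210 = 41797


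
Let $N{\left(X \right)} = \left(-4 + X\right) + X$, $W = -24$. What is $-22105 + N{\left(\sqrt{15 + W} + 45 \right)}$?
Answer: $-22019 + 6 i \approx -22019.0 + 6.0 i$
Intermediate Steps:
$N{\left(X \right)} = -4 + 2 X$
$-22105 + N{\left(\sqrt{15 + W} + 45 \right)} = -22105 - \left(4 - 2 \left(\sqrt{15 - 24} + 45\right)\right) = -22105 - \left(4 - 2 \left(\sqrt{-9} + 45\right)\right) = -22105 - \left(4 - 2 \left(3 i + 45\right)\right) = -22105 - \left(4 - 2 \left(45 + 3 i\right)\right) = -22105 + \left(-4 + \left(90 + 6 i\right)\right) = -22105 + \left(86 + 6 i\right) = -22019 + 6 i$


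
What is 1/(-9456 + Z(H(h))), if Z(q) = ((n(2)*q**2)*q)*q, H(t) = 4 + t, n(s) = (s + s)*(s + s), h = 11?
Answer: 1/800544 ≈ 1.2492e-6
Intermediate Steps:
n(s) = 4*s**2 (n(s) = (2*s)*(2*s) = 4*s**2)
Z(q) = 16*q**4 (Z(q) = (((4*2**2)*q**2)*q)*q = (((4*4)*q**2)*q)*q = ((16*q**2)*q)*q = (16*q**3)*q = 16*q**4)
1/(-9456 + Z(H(h))) = 1/(-9456 + 16*(4 + 11)**4) = 1/(-9456 + 16*15**4) = 1/(-9456 + 16*50625) = 1/(-9456 + 810000) = 1/800544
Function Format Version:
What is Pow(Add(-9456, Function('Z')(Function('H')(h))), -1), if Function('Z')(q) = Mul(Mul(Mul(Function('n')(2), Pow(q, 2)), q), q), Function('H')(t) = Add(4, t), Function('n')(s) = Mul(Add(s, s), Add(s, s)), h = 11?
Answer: Rational(1, 800544) ≈ 1.2492e-6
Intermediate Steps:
Function('n')(s) = Mul(4, Pow(s, 2)) (Function('n')(s) = Mul(Mul(2, s), Mul(2, s)) = Mul(4, Pow(s, 2)))
Function('Z')(q) = Mul(16, Pow(q, 4)) (Function('Z')(q) = Mul(Mul(Mul(Mul(4, Pow(2, 2)), Pow(q, 2)), q), q) = Mul(Mul(Mul(Mul(4, 4), Pow(q, 2)), q), q) = Mul(Mul(Mul(16, Pow(q, 2)), q), q) = Mul(Mul(16, Pow(q, 3)), q) = Mul(16, Pow(q, 4)))
Pow(Add(-9456, Function('Z')(Function('H')(h))), -1) = Pow(Add(-9456, Mul(16, Pow(Add(4, 11), 4))), -1) = Pow(Add(-9456, Mul(16, Pow(15, 4))), -1) = Pow(Add(-9456, Mul(16, 50625)), -1) = Pow(Add(-9456, 810000), -1) = Pow(800544, -1) = Rational(1, 800544)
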